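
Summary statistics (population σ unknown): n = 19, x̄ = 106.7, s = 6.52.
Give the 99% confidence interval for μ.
(102.40, 111.00)

t-interval (σ unknown):
df = n - 1 = 18
t* = 2.878 for 99% confidence

Margin of error = t* · s/√n = 2.878 · 6.52/√19 = 4.30

CI: (102.40, 111.00)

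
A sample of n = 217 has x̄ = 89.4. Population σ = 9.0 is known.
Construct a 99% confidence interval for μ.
(87.83, 90.97)

z-interval (σ known):
z* = 2.576 for 99% confidence

Margin of error = z* · σ/√n = 2.576 · 9.0/√217 = 1.57

CI: (89.4 - 1.57, 89.4 + 1.57) = (87.83, 90.97)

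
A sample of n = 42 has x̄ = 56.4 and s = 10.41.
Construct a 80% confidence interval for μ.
(54.31, 58.49)

t-interval (σ unknown):
df = n - 1 = 41
t* = 1.303 for 80% confidence

Margin of error = t* · s/√n = 1.303 · 10.41/√42 = 2.09

CI: (54.31, 58.49)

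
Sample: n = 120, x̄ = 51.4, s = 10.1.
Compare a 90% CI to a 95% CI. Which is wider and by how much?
95% CI is wider by 0.59

df = 119
90% CI: t* = 1.658, (49.87, 52.93), width = 2 · t* · s/√n = 3.06
95% CI: t* = 1.980, (49.57, 53.23), width = 2 · t* · s/√n = 3.65

The 95% CI is wider by 3.65 - 3.06 = 0.59.
Higher confidence requires a wider interval.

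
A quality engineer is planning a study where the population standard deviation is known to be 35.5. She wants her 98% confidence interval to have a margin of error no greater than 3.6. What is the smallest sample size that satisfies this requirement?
n ≥ 527

For margin E ≤ 3.6:
n ≥ (z* · σ / E)²
n ≥ (2.326 · 35.5 / 3.6)²
n ≥ 526.10

Minimum n = 527 (rounding up)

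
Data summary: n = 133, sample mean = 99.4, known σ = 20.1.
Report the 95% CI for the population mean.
(95.98, 102.82)

z-interval (σ known):
z* = 1.960 for 95% confidence

Margin of error = z* · σ/√n = 1.960 · 20.1/√133 = 3.42

CI: (99.4 - 3.42, 99.4 + 3.42) = (95.98, 102.82)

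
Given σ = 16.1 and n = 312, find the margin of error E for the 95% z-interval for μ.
Margin of error = 1.79

Margin of error = z* · σ/√n
= 1.960 · 16.1/√312
= 1.960 · 16.1/17.6635
= 1.79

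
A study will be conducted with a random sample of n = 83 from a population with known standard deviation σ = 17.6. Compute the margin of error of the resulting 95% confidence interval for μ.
Margin of error = 3.79

Margin of error = z* · σ/√n
= 1.960 · 17.6/√83
= 1.960 · 17.6/9.1104
= 3.79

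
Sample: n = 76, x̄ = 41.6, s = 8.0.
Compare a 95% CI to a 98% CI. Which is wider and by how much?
98% CI is wider by 0.70

df = 75
95% CI: t* = 1.992, (39.77, 43.43), width = 2 · t* · s/√n = 3.66
98% CI: t* = 2.377, (39.42, 43.78), width = 2 · t* · s/√n = 4.36

The 98% CI is wider by 4.36 - 3.66 = 0.70.
Higher confidence requires a wider interval.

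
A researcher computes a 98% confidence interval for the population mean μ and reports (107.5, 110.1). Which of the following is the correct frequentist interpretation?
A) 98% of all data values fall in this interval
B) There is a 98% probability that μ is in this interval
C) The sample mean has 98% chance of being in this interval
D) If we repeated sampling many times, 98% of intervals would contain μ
D

A) Wrong — a CI is about the parameter μ, not individual data values.
B) Wrong — μ is fixed; the randomness lives in the interval, not in μ.
C) Wrong — x̄ is observed and sits in the interval by construction.
D) Correct — this is the frequentist long-run coverage interpretation.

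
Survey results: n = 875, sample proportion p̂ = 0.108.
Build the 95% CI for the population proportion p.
(0.087, 0.129)

Proportion CI:
SE = √(p̂(1-p̂)/n) = √(0.108 · 0.892 / 875) = 0.01049

z* = 1.960
Margin = z* · SE = 1.960 · 0.01049 = 0.0206

CI: 0.108 ± 0.0206 = (0.087, 0.129)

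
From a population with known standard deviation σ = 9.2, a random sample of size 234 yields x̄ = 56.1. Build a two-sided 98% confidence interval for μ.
(54.70, 57.50)

z-interval (σ known):
z* = 2.326 for 98% confidence

Margin of error = z* · σ/√n = 2.326 · 9.2/√234 = 1.40

CI: (56.1 - 1.40, 56.1 + 1.40) = (54.70, 57.50)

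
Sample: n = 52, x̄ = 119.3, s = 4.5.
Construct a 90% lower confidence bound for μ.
μ ≥ 118.49

Lower bound (one-sided):
t* = 1.298 (one-sided for 90%)
Lower bound = x̄ - t* · s/√n = 119.3 - 1.298 · 4.5/√52 = 118.49

We are 90% confident that μ ≥ 118.49.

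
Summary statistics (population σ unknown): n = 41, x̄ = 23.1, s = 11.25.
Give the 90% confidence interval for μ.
(20.14, 26.06)

t-interval (σ unknown):
df = n - 1 = 40
t* = 1.684 for 90% confidence

Margin of error = t* · s/√n = 1.684 · 11.25/√41 = 2.96

CI: (20.14, 26.06)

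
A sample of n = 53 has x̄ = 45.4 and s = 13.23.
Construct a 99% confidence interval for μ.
(40.54, 50.26)

t-interval (σ unknown):
df = n - 1 = 52
t* = 2.674 for 99% confidence

Margin of error = t* · s/√n = 2.674 · 13.23/√53 = 4.86

CI: (40.54, 50.26)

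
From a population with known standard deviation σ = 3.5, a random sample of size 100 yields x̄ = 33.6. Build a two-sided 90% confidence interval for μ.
(33.02, 34.18)

z-interval (σ known):
z* = 1.645 for 90% confidence

Margin of error = z* · σ/√n = 1.645 · 3.5/√100 = 0.58

CI: (33.6 - 0.58, 33.6 + 0.58) = (33.02, 34.18)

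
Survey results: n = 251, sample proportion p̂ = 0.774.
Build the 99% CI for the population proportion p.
(0.706, 0.842)

Proportion CI:
SE = √(p̂(1-p̂)/n) = √(0.774 · 0.226 / 251) = 0.02640

z* = 2.576
Margin = z* · SE = 2.576 · 0.02640 = 0.0680

CI: 0.774 ± 0.0680 = (0.706, 0.842)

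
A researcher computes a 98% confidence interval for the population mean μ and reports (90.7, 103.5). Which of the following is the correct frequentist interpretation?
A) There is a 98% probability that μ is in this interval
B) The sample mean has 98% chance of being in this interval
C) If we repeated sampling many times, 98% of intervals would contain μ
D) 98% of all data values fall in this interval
C

A) Wrong — μ is fixed; the randomness lives in the interval, not in μ.
B) Wrong — x̄ is observed and sits in the interval by construction.
C) Correct — this is the frequentist long-run coverage interpretation.
D) Wrong — a CI is about the parameter μ, not individual data values.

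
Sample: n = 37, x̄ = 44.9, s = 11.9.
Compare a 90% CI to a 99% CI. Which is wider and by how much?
99% CI is wider by 4.04

df = 36
90% CI: t* = 1.688, (41.60, 48.20), width = 2 · t* · s/√n = 6.60
99% CI: t* = 2.719, (39.58, 50.22), width = 2 · t* · s/√n = 10.64

The 99% CI is wider by 10.64 - 6.60 = 4.04.
Higher confidence requires a wider interval.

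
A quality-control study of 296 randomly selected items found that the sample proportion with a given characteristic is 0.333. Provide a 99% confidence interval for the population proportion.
(0.262, 0.404)

Proportion CI:
SE = √(p̂(1-p̂)/n) = √(0.333 · 0.667 / 296) = 0.02739

z* = 2.576
Margin = z* · SE = 2.576 · 0.02739 = 0.0706

CI: 0.333 ± 0.0706 = (0.262, 0.404)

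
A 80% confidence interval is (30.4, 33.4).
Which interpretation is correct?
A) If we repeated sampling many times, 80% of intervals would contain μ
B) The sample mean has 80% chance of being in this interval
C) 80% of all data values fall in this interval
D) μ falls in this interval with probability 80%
A

A) Correct — this is the frequentist long-run coverage interpretation.
B) Wrong — x̄ is observed and sits in the interval by construction.
C) Wrong — a CI is about the parameter μ, not individual data values.
D) Wrong — μ is fixed; the randomness lives in the interval, not in μ.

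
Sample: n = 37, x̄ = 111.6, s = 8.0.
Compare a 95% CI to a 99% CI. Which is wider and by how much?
99% CI is wider by 1.82

df = 36
95% CI: t* = 2.028, (108.93, 114.27), width = 2 · t* · s/√n = 5.33
99% CI: t* = 2.719, (108.02, 115.18), width = 2 · t* · s/√n = 7.15

The 99% CI is wider by 7.15 - 5.33 = 1.82.
Higher confidence requires a wider interval.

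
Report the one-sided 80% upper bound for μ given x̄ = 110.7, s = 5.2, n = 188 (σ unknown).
μ ≤ 111.02

Upper bound (one-sided):
t* = 0.844 (one-sided for 80%)
Upper bound = x̄ + t* · s/√n = 110.7 + 0.844 · 5.2/√188 = 111.02

We are 80% confident that μ ≤ 111.02.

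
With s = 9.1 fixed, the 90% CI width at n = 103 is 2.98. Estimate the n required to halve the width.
n ≈ 412

CI width ∝ 1/√n
To reduce width by factor 2, need √n to grow by 2 → need 2² = 4 times as many samples.

Current: n = 103, width = 2.98
New: n = 412, width ≈ 1.48

Width reduced by factor of 2.98/1.48 = 2.01.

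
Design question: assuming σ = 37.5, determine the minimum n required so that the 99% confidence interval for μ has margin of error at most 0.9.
n ≥ 11521

For margin E ≤ 0.9:
n ≥ (z* · σ / E)²
n ≥ (2.576 · 37.5 / 0.9)²
n ≥ 11520.44

Minimum n = 11521 (rounding up)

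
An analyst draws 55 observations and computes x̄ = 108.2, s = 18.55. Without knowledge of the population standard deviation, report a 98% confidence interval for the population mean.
(102.20, 114.20)

t-interval (σ unknown):
df = n - 1 = 54
t* = 2.397 for 98% confidence

Margin of error = t* · s/√n = 2.397 · 18.55/√55 = 6.00

CI: (102.20, 114.20)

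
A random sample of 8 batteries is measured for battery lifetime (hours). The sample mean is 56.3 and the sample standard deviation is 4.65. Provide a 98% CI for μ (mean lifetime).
(51.37, 61.23)

t-interval (σ unknown):
df = n - 1 = 7
t* = 2.998 for 98% confidence

Margin of error = t* · s/√n = 2.998 · 4.65/√8 = 4.93

CI: (51.37, 61.23)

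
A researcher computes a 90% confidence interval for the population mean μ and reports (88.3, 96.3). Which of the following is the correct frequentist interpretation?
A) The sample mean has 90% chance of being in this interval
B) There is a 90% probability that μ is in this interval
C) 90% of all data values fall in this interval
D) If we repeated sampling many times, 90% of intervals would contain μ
D

A) Wrong — x̄ is observed and sits in the interval by construction.
B) Wrong — μ is fixed; the randomness lives in the interval, not in μ.
C) Wrong — a CI is about the parameter μ, not individual data values.
D) Correct — this is the frequentist long-run coverage interpretation.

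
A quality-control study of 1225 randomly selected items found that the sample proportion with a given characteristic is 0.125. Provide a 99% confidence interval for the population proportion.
(0.101, 0.149)

Proportion CI:
SE = √(p̂(1-p̂)/n) = √(0.125 · 0.875 / 1225) = 0.00945

z* = 2.576
Margin = z* · SE = 2.576 · 0.00945 = 0.0243

CI: 0.125 ± 0.0243 = (0.101, 0.149)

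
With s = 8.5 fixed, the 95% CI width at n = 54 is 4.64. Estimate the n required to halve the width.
n ≈ 216

CI width ∝ 1/√n
To reduce width by factor 2, need √n to grow by 2 → need 2² = 4 times as many samples.

Current: n = 54, width = 4.64
New: n = 216, width ≈ 2.28

Width reduced by factor of 4.64/2.28 = 2.04.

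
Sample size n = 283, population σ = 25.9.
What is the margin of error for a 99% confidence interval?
Margin of error = 3.97

Margin of error = z* · σ/√n
= 2.576 · 25.9/√283
= 2.576 · 25.9/16.8226
= 3.97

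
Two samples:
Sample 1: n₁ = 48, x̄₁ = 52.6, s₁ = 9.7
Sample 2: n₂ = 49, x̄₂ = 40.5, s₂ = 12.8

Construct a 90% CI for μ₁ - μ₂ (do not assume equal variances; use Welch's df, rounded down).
(8.27, 15.93)

Difference: x̄₁ - x̄₂ = 12.10
SE = √(s₁²/n₁ + s₂²/n₂) = √(9.7²/48 + 12.8²/49) = 2.3030
df = 89.40 → 89 (Welch–Satterthwaite, rounded down)
t* = 1.662

CI: 12.10 ± 1.662 · 2.3030 = 12.10 ± 3.83 = (8.27, 15.93)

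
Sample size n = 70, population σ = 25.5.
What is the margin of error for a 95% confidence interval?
Margin of error = 5.97

Margin of error = z* · σ/√n
= 1.960 · 25.5/√70
= 1.960 · 25.5/8.3666
= 5.97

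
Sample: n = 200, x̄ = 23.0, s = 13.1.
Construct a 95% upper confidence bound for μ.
μ ≤ 24.53

Upper bound (one-sided):
t* = 1.653 (one-sided for 95%)
Upper bound = x̄ + t* · s/√n = 23.0 + 1.653 · 13.1/√200 = 24.53

We are 95% confident that μ ≤ 24.53.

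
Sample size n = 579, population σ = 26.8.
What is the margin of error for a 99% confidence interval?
Margin of error = 2.87

Margin of error = z* · σ/√n
= 2.576 · 26.8/√579
= 2.576 · 26.8/24.0624
= 2.87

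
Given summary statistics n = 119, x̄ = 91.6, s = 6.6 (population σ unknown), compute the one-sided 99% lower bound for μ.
μ ≥ 90.17

Lower bound (one-sided):
t* = 2.358 (one-sided for 99%)
Lower bound = x̄ - t* · s/√n = 91.6 - 2.358 · 6.6/√119 = 90.17

We are 99% confident that μ ≥ 90.17.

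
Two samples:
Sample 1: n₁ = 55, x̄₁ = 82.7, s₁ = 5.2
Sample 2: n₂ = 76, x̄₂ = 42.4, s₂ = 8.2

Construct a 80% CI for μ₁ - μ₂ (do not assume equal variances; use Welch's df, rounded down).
(38.79, 41.81)

Difference: x̄₁ - x̄₂ = 40.30
SE = √(s₁²/n₁ + s₂²/n₂) = √(5.2²/55 + 8.2²/76) = 1.1732
df = 127.03 → 127 (Welch–Satterthwaite, rounded down)
t* = 1.288

CI: 40.30 ± 1.288 · 1.1732 = 40.30 ± 1.51 = (38.79, 41.81)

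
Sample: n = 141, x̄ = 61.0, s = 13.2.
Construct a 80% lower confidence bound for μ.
μ ≥ 60.06

Lower bound (one-sided):
t* = 0.844 (one-sided for 80%)
Lower bound = x̄ - t* · s/√n = 61.0 - 0.844 · 13.2/√141 = 60.06

We are 80% confident that μ ≥ 60.06.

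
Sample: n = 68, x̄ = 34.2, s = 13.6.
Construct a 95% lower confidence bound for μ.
μ ≥ 31.45

Lower bound (one-sided):
t* = 1.668 (one-sided for 95%)
Lower bound = x̄ - t* · s/√n = 34.2 - 1.668 · 13.6/√68 = 31.45

We are 95% confident that μ ≥ 31.45.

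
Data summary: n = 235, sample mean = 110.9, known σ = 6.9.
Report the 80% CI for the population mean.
(110.32, 111.48)

z-interval (σ known):
z* = 1.282 for 80% confidence

Margin of error = z* · σ/√n = 1.282 · 6.9/√235 = 0.58

CI: (110.9 - 0.58, 110.9 + 0.58) = (110.32, 111.48)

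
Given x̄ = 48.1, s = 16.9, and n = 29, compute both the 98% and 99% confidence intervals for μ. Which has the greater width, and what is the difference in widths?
99% CI is wider by 1.86

df = 28
98% CI: t* = 2.467, (40.36, 55.84), width = 2 · t* · s/√n = 15.48
99% CI: t* = 2.763, (39.43, 56.77), width = 2 · t* · s/√n = 17.34

The 99% CI is wider by 17.34 - 15.48 = 1.86.
Higher confidence requires a wider interval.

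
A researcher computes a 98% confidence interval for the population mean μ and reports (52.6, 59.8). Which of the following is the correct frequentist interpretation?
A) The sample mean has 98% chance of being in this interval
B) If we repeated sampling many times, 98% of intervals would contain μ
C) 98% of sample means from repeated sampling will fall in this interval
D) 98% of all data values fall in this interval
B

A) Wrong — x̄ is observed and sits in the interval by construction.
B) Correct — this is the frequentist long-run coverage interpretation.
C) Wrong — coverage applies to intervals containing μ, not to future x̄ values.
D) Wrong — a CI is about the parameter μ, not individual data values.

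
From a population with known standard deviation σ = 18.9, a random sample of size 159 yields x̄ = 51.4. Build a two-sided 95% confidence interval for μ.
(48.46, 54.34)

z-interval (σ known):
z* = 1.960 for 95% confidence

Margin of error = z* · σ/√n = 1.960 · 18.9/√159 = 2.94

CI: (51.4 - 2.94, 51.4 + 2.94) = (48.46, 54.34)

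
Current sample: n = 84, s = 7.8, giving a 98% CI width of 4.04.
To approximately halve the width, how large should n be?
n ≈ 336

CI width ∝ 1/√n
To reduce width by factor 2, need √n to grow by 2 → need 2² = 4 times as many samples.

Current: n = 84, width = 4.04
New: n = 336, width ≈ 1.99

Width reduced by factor of 4.04/1.99 = 2.03.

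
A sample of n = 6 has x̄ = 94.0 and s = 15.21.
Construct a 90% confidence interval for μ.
(81.49, 106.51)

t-interval (σ unknown):
df = n - 1 = 5
t* = 2.015 for 90% confidence

Margin of error = t* · s/√n = 2.015 · 15.21/√6 = 12.51

CI: (81.49, 106.51)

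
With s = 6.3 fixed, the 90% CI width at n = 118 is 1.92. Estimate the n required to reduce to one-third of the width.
n ≈ 1062

CI width ∝ 1/√n
To reduce width by factor 3, need √n to grow by 3 → need 3² = 9 times as many samples.

Current: n = 118, width = 1.92
New: n = 1062, width ≈ 0.64

Width reduced by factor of 1.92/0.64 = 3.00.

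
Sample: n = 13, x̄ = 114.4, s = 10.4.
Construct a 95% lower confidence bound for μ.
μ ≥ 109.26

Lower bound (one-sided):
t* = 1.782 (one-sided for 95%)
Lower bound = x̄ - t* · s/√n = 114.4 - 1.782 · 10.4/√13 = 109.26

We are 95% confident that μ ≥ 109.26.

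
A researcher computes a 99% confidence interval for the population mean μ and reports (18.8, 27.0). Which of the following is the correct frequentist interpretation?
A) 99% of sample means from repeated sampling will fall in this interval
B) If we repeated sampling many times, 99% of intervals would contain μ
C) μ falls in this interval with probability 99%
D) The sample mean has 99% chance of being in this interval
B

A) Wrong — coverage applies to intervals containing μ, not to future x̄ values.
B) Correct — this is the frequentist long-run coverage interpretation.
C) Wrong — μ is fixed; the randomness lives in the interval, not in μ.
D) Wrong — x̄ is observed and sits in the interval by construction.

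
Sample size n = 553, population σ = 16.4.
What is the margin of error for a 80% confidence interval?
Margin of error = 0.89

Margin of error = z* · σ/√n
= 1.282 · 16.4/√553
= 1.282 · 16.4/23.5160
= 0.89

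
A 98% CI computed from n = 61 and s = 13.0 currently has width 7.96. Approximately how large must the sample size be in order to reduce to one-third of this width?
n ≈ 549

CI width ∝ 1/√n
To reduce width by factor 3, need √n to grow by 3 → need 3² = 9 times as many samples.

Current: n = 61, width = 7.96
New: n = 549, width ≈ 2.59

Width reduced by factor of 7.96/2.59 = 3.07.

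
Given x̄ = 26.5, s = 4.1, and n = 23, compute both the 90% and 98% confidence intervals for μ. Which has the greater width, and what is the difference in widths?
98% CI is wider by 1.35

df = 22
90% CI: t* = 1.717, (25.03, 27.97), width = 2 · t* · s/√n = 2.94
98% CI: t* = 2.508, (24.36, 28.64), width = 2 · t* · s/√n = 4.29

The 98% CI is wider by 4.29 - 2.94 = 1.35.
Higher confidence requires a wider interval.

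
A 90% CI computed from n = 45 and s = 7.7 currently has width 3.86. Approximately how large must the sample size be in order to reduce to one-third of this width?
n ≈ 405

CI width ∝ 1/√n
To reduce width by factor 3, need √n to grow by 3 → need 3² = 9 times as many samples.

Current: n = 45, width = 3.86
New: n = 405, width ≈ 1.26

Width reduced by factor of 3.86/1.26 = 3.06.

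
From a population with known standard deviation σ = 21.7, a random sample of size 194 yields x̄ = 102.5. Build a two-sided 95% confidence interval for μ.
(99.45, 105.55)

z-interval (σ known):
z* = 1.960 for 95% confidence

Margin of error = z* · σ/√n = 1.960 · 21.7/√194 = 3.05

CI: (102.5 - 3.05, 102.5 + 3.05) = (99.45, 105.55)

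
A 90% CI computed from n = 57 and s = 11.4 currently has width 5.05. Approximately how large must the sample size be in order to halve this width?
n ≈ 228

CI width ∝ 1/√n
To reduce width by factor 2, need √n to grow by 2 → need 2² = 4 times as many samples.

Current: n = 57, width = 5.05
New: n = 228, width ≈ 2.49

Width reduced by factor of 5.05/2.49 = 2.03.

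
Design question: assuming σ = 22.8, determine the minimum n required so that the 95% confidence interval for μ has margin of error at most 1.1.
n ≥ 1651

For margin E ≤ 1.1:
n ≥ (z* · σ / E)²
n ≥ (1.960 · 22.8 / 1.1)²
n ≥ 1650.43

Minimum n = 1651 (rounding up)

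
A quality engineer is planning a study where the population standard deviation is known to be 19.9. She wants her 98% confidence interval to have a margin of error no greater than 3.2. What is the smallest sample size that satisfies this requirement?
n ≥ 210

For margin E ≤ 3.2:
n ≥ (z* · σ / E)²
n ≥ (2.326 · 19.9 / 3.2)²
n ≥ 209.23

Minimum n = 210 (rounding up)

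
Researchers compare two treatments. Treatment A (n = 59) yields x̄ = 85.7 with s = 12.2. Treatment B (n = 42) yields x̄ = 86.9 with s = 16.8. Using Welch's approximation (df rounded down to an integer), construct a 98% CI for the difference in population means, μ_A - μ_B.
(-8.44, 6.04)

Difference: x̄₁ - x̄₂ = -1.20
SE = √(s₁²/n₁ + s₂²/n₂) = √(12.2²/59 + 16.8²/42) = 3.0402
df = 70.53 → 70 (Welch–Satterthwaite, rounded down)
t* = 2.381

CI: -1.20 ± 2.381 · 3.0402 = -1.20 ± 7.24 = (-8.44, 6.04)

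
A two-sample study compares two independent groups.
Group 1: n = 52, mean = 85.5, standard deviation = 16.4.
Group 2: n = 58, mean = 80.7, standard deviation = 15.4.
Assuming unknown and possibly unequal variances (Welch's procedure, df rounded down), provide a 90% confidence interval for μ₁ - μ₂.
(-0.25, 9.85)

Difference: x̄₁ - x̄₂ = 4.80
SE = √(s₁²/n₁ + s₂²/n₂) = √(16.4²/52 + 15.4²/58) = 3.0432
df = 104.87 → 104 (Welch–Satterthwaite, rounded down)
t* = 1.660

CI: 4.80 ± 1.660 · 3.0432 = 4.80 ± 5.05 = (-0.25, 9.85)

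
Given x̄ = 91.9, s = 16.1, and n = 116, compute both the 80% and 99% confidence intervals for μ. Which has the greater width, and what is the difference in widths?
99% CI is wider by 3.98

df = 115
80% CI: t* = 1.289, (89.97, 93.83), width = 2 · t* · s/√n = 3.85
99% CI: t* = 2.619, (87.98, 95.82), width = 2 · t* · s/√n = 7.83

The 99% CI is wider by 7.83 - 3.85 = 3.98.
Higher confidence requires a wider interval.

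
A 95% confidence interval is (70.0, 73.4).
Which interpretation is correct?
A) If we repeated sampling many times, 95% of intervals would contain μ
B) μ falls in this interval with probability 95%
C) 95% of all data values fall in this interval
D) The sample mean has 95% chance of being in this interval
A

A) Correct — this is the frequentist long-run coverage interpretation.
B) Wrong — μ is fixed; the randomness lives in the interval, not in μ.
C) Wrong — a CI is about the parameter μ, not individual data values.
D) Wrong — x̄ is observed and sits in the interval by construction.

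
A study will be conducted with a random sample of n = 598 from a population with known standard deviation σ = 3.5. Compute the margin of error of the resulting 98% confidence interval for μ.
Margin of error = 0.33

Margin of error = z* · σ/√n
= 2.326 · 3.5/√598
= 2.326 · 3.5/24.4540
= 0.33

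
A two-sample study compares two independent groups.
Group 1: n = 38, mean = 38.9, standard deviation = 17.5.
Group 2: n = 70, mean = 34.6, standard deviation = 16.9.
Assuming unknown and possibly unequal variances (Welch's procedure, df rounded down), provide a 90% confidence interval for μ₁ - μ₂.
(-1.50, 10.10)

Difference: x̄₁ - x̄₂ = 4.30
SE = √(s₁²/n₁ + s₂²/n₂) = √(17.5²/38 + 16.9²/70) = 3.4842
df = 73.80 → 73 (Welch–Satterthwaite, rounded down)
t* = 1.666

CI: 4.30 ± 1.666 · 3.4842 = 4.30 ± 5.80 = (-1.50, 10.10)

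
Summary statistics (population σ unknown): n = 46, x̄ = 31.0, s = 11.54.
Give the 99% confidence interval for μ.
(26.42, 35.58)

t-interval (σ unknown):
df = n - 1 = 45
t* = 2.690 for 99% confidence

Margin of error = t* · s/√n = 2.690 · 11.54/√46 = 4.58

CI: (26.42, 35.58)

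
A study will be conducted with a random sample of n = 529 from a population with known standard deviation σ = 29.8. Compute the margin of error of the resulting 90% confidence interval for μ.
Margin of error = 2.13

Margin of error = z* · σ/√n
= 1.645 · 29.8/√529
= 1.645 · 29.8/23.0000
= 2.13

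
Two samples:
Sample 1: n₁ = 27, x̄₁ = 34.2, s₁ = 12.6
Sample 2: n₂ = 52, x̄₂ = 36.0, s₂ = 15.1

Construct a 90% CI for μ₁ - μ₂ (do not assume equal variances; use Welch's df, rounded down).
(-7.15, 3.55)

Difference: x̄₁ - x̄₂ = -1.80
SE = √(s₁²/n₁ + s₂²/n₂) = √(12.6²/27 + 15.1²/52) = 3.2039
df = 61.73 → 61 (Welch–Satterthwaite, rounded down)
t* = 1.670

CI: -1.80 ± 1.670 · 3.2039 = -1.80 ± 5.35 = (-7.15, 3.55)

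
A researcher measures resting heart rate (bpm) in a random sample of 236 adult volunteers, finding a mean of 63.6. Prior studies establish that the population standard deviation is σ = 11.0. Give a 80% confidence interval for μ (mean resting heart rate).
(62.68, 64.52)

z-interval (σ known):
z* = 1.282 for 80% confidence

Margin of error = z* · σ/√n = 1.282 · 11.0/√236 = 0.92

CI: (63.6 - 0.92, 63.6 + 0.92) = (62.68, 64.52)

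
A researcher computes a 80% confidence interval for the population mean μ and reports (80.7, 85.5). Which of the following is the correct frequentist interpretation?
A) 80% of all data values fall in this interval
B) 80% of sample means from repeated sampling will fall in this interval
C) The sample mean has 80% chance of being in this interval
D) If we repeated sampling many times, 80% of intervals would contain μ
D

A) Wrong — a CI is about the parameter μ, not individual data values.
B) Wrong — coverage applies to intervals containing μ, not to future x̄ values.
C) Wrong — x̄ is observed and sits in the interval by construction.
D) Correct — this is the frequentist long-run coverage interpretation.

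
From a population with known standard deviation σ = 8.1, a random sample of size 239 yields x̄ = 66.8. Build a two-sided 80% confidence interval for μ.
(66.13, 67.47)

z-interval (σ known):
z* = 1.282 for 80% confidence

Margin of error = z* · σ/√n = 1.282 · 8.1/√239 = 0.67

CI: (66.8 - 0.67, 66.8 + 0.67) = (66.13, 67.47)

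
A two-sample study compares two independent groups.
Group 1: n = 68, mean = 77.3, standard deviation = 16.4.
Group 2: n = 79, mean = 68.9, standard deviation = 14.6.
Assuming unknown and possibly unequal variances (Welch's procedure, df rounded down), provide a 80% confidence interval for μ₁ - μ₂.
(5.08, 11.72)

Difference: x̄₁ - x̄₂ = 8.40
SE = √(s₁²/n₁ + s₂²/n₂) = √(16.4²/68 + 14.6²/79) = 2.5794
df = 135.45 → 135 (Welch–Satterthwaite, rounded down)
t* = 1.288

CI: 8.40 ± 1.288 · 2.5794 = 8.40 ± 3.32 = (5.08, 11.72)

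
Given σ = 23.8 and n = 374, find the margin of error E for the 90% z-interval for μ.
Margin of error = 2.02

Margin of error = z* · σ/√n
= 1.645 · 23.8/√374
= 1.645 · 23.8/19.3391
= 2.02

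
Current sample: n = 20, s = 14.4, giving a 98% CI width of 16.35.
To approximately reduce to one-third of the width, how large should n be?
n ≈ 180

CI width ∝ 1/√n
To reduce width by factor 3, need √n to grow by 3 → need 3² = 9 times as many samples.

Current: n = 20, width = 16.35
New: n = 180, width ≈ 5.04

Width reduced by factor of 16.35/5.04 = 3.24.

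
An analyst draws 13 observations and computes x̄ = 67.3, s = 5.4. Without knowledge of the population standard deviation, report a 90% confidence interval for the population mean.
(64.63, 69.97)

t-interval (σ unknown):
df = n - 1 = 12
t* = 1.782 for 90% confidence

Margin of error = t* · s/√n = 1.782 · 5.4/√13 = 2.67

CI: (64.63, 69.97)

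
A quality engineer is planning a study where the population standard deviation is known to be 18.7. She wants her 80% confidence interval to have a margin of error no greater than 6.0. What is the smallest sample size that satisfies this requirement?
n ≥ 16

For margin E ≤ 6.0:
n ≥ (z* · σ / E)²
n ≥ (1.282 · 18.7 / 6.0)²
n ≥ 15.96

Minimum n = 16 (rounding up)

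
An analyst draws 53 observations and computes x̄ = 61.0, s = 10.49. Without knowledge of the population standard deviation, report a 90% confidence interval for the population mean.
(58.59, 63.41)

t-interval (σ unknown):
df = n - 1 = 52
t* = 1.675 for 90% confidence

Margin of error = t* · s/√n = 1.675 · 10.49/√53 = 2.41

CI: (58.59, 63.41)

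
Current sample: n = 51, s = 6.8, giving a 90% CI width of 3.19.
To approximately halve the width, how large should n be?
n ≈ 204

CI width ∝ 1/√n
To reduce width by factor 2, need √n to grow by 2 → need 2² = 4 times as many samples.

Current: n = 51, width = 3.19
New: n = 204, width ≈ 1.57

Width reduced by factor of 3.19/1.57 = 2.03.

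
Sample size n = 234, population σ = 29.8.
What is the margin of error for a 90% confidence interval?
Margin of error = 3.20

Margin of error = z* · σ/√n
= 1.645 · 29.8/√234
= 1.645 · 29.8/15.2971
= 3.20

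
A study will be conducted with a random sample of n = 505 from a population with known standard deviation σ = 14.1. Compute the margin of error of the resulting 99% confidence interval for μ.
Margin of error = 1.62

Margin of error = z* · σ/√n
= 2.576 · 14.1/√505
= 2.576 · 14.1/22.4722
= 1.62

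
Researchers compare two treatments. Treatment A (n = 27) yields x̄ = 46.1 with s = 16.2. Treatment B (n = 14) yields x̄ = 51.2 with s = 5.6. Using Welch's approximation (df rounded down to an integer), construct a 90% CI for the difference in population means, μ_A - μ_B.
(-10.94, 0.74)

Difference: x̄₁ - x̄₂ = -5.10
SE = √(s₁²/n₁ + s₂²/n₂) = √(16.2²/27 + 5.6²/14) = 3.4583
df = 35.58 → 35 (Welch–Satterthwaite, rounded down)
t* = 1.690

CI: -5.10 ± 1.690 · 3.4583 = -5.10 ± 5.84 = (-10.94, 0.74)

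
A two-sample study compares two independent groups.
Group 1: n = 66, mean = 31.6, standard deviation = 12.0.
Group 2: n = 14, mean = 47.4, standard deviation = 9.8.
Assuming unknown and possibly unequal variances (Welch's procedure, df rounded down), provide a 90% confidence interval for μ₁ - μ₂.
(-20.96, -10.64)

Difference: x̄₁ - x̄₂ = -15.80
SE = √(s₁²/n₁ + s₂²/n₂) = √(12.0²/66 + 9.8²/14) = 3.0070
df = 22.14 → 22 (Welch–Satterthwaite, rounded down)
t* = 1.717

CI: -15.80 ± 1.717 · 3.0070 = -15.80 ± 5.16 = (-20.96, -10.64)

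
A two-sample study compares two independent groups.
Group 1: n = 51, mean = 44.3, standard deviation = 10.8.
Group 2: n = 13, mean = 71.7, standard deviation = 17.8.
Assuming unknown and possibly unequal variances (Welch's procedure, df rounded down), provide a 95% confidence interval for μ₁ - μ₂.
(-38.48, -16.32)

Difference: x̄₁ - x̄₂ = -27.40
SE = √(s₁²/n₁ + s₂²/n₂) = √(10.8²/51 + 17.8²/13) = 5.1633
df = 14.33 → 14 (Welch–Satterthwaite, rounded down)
t* = 2.145

CI: -27.40 ± 2.145 · 5.1633 = -27.40 ± 11.08 = (-38.48, -16.32)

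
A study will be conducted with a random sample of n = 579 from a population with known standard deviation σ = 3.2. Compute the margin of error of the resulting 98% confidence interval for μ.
Margin of error = 0.31

Margin of error = z* · σ/√n
= 2.326 · 3.2/√579
= 2.326 · 3.2/24.0624
= 0.31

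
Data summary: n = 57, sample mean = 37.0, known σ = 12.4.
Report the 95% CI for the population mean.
(33.78, 40.22)

z-interval (σ known):
z* = 1.960 for 95% confidence

Margin of error = z* · σ/√n = 1.960 · 12.4/√57 = 3.22

CI: (37.0 - 3.22, 37.0 + 3.22) = (33.78, 40.22)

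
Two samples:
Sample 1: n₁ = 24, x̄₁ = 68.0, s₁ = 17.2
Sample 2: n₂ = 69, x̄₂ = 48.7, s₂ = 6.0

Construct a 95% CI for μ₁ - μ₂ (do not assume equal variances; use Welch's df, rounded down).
(11.90, 26.70)

Difference: x̄₁ - x̄₂ = 19.30
SE = √(s₁²/n₁ + s₂²/n₂) = √(17.2²/24 + 6.0²/69) = 3.5845
df = 24.97 → 24 (Welch–Satterthwaite, rounded down)
t* = 2.064

CI: 19.30 ± 2.064 · 3.5845 = 19.30 ± 7.40 = (11.90, 26.70)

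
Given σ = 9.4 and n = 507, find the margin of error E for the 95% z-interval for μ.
Margin of error = 0.82

Margin of error = z* · σ/√n
= 1.960 · 9.4/√507
= 1.960 · 9.4/22.5167
= 0.82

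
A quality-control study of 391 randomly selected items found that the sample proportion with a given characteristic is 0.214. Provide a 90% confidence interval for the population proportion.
(0.180, 0.248)

Proportion CI:
SE = √(p̂(1-p̂)/n) = √(0.214 · 0.786 / 391) = 0.02074

z* = 1.645
Margin = z* · SE = 1.645 · 0.02074 = 0.0341

CI: 0.214 ± 0.0341 = (0.180, 0.248)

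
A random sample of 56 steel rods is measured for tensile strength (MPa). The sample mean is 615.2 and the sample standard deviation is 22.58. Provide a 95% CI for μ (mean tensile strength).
(609.15, 621.25)

t-interval (σ unknown):
df = n - 1 = 55
t* = 2.004 for 95% confidence

Margin of error = t* · s/√n = 2.004 · 22.58/√56 = 6.05

CI: (609.15, 621.25)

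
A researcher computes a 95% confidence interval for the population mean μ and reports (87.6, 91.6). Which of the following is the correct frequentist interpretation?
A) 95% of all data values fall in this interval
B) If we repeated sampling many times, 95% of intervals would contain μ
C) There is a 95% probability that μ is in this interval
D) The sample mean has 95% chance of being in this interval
B

A) Wrong — a CI is about the parameter μ, not individual data values.
B) Correct — this is the frequentist long-run coverage interpretation.
C) Wrong — μ is fixed; the randomness lives in the interval, not in μ.
D) Wrong — x̄ is observed and sits in the interval by construction.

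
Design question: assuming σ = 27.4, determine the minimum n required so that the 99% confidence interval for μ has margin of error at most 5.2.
n ≥ 185

For margin E ≤ 5.2:
n ≥ (z* · σ / E)²
n ≥ (2.576 · 27.4 / 5.2)²
n ≥ 184.24

Minimum n = 185 (rounding up)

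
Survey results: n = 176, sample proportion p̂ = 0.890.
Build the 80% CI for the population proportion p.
(0.860, 0.920)

Proportion CI:
SE = √(p̂(1-p̂)/n) = √(0.890 · 0.110 / 176) = 0.02358

z* = 1.282
Margin = z* · SE = 1.282 · 0.02358 = 0.0302

CI: 0.890 ± 0.0302 = (0.860, 0.920)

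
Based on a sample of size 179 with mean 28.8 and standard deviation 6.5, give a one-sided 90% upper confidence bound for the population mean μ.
μ ≤ 29.42

Upper bound (one-sided):
t* = 1.286 (one-sided for 90%)
Upper bound = x̄ + t* · s/√n = 28.8 + 1.286 · 6.5/√179 = 29.42

We are 90% confident that μ ≤ 29.42.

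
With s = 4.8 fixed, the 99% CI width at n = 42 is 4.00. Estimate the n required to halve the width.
n ≈ 168

CI width ∝ 1/√n
To reduce width by factor 2, need √n to grow by 2 → need 2² = 4 times as many samples.

Current: n = 42, width = 4.00
New: n = 168, width ≈ 1.93

Width reduced by factor of 4.00/1.93 = 2.07.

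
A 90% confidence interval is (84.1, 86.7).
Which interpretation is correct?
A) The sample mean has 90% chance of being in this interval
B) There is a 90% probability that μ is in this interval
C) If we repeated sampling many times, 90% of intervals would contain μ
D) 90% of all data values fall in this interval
C

A) Wrong — x̄ is observed and sits in the interval by construction.
B) Wrong — μ is fixed; the randomness lives in the interval, not in μ.
C) Correct — this is the frequentist long-run coverage interpretation.
D) Wrong — a CI is about the parameter μ, not individual data values.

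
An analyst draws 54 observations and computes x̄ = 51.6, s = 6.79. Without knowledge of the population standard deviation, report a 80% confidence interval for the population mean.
(50.40, 52.80)

t-interval (σ unknown):
df = n - 1 = 53
t* = 1.298 for 80% confidence

Margin of error = t* · s/√n = 1.298 · 6.79/√54 = 1.20

CI: (50.40, 52.80)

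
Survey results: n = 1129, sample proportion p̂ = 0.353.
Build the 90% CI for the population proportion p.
(0.330, 0.376)

Proportion CI:
SE = √(p̂(1-p̂)/n) = √(0.353 · 0.647 / 1129) = 0.01422

z* = 1.645
Margin = z* · SE = 1.645 · 0.01422 = 0.0234

CI: 0.353 ± 0.0234 = (0.330, 0.376)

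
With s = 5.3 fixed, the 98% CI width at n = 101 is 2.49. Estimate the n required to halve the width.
n ≈ 404

CI width ∝ 1/√n
To reduce width by factor 2, need √n to grow by 2 → need 2² = 4 times as many samples.

Current: n = 101, width = 2.49
New: n = 404, width ≈ 1.23

Width reduced by factor of 2.49/1.23 = 2.02.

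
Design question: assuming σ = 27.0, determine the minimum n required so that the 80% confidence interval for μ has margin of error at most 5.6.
n ≥ 39

For margin E ≤ 5.6:
n ≥ (z* · σ / E)²
n ≥ (1.282 · 27.0 / 5.6)²
n ≥ 38.21

Minimum n = 39 (rounding up)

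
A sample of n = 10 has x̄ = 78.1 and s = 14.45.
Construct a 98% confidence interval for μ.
(65.21, 90.99)

t-interval (σ unknown):
df = n - 1 = 9
t* = 2.821 for 98% confidence

Margin of error = t* · s/√n = 2.821 · 14.45/√10 = 12.89

CI: (65.21, 90.99)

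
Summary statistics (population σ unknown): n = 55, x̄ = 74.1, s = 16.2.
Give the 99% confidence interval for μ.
(68.27, 79.93)

t-interval (σ unknown):
df = n - 1 = 54
t* = 2.670 for 99% confidence

Margin of error = t* · s/√n = 2.670 · 16.2/√55 = 5.83

CI: (68.27, 79.93)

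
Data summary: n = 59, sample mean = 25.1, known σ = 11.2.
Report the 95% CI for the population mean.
(22.24, 27.96)

z-interval (σ known):
z* = 1.960 for 95% confidence

Margin of error = z* · σ/√n = 1.960 · 11.2/√59 = 2.86

CI: (25.1 - 2.86, 25.1 + 2.86) = (22.24, 27.96)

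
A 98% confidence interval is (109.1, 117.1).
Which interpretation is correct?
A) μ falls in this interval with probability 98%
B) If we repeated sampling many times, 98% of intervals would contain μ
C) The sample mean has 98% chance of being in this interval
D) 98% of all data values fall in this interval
B

A) Wrong — μ is fixed; the randomness lives in the interval, not in μ.
B) Correct — this is the frequentist long-run coverage interpretation.
C) Wrong — x̄ is observed and sits in the interval by construction.
D) Wrong — a CI is about the parameter μ, not individual data values.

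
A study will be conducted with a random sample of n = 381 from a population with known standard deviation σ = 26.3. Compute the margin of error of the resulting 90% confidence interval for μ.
Margin of error = 2.22

Margin of error = z* · σ/√n
= 1.645 · 26.3/√381
= 1.645 · 26.3/19.5192
= 2.22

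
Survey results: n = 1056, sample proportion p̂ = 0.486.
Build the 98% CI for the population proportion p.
(0.450, 0.522)

Proportion CI:
SE = √(p̂(1-p̂)/n) = √(0.486 · 0.514 / 1056) = 0.01538

z* = 2.326
Margin = z* · SE = 2.326 · 0.01538 = 0.0358

CI: 0.486 ± 0.0358 = (0.450, 0.522)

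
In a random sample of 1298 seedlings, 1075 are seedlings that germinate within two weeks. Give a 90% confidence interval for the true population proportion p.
(0.811, 0.845)

Proportion CI:
p̂ = 1075/1298 = 0.82820
SE = √(p̂(1-p̂)/n) = √(0.82820 · 0.17180 / 1298) = 0.01047

z* = 1.645
Margin = z* · SE = 1.645 · 0.01047 = 0.0172

CI: 0.82820 ± 0.0172 = (0.811, 0.845)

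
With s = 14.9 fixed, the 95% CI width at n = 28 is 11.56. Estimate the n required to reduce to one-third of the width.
n ≈ 252

CI width ∝ 1/√n
To reduce width by factor 3, need √n to grow by 3 → need 3² = 9 times as many samples.

Current: n = 28, width = 11.56
New: n = 252, width ≈ 3.70

Width reduced by factor of 11.56/3.70 = 3.12.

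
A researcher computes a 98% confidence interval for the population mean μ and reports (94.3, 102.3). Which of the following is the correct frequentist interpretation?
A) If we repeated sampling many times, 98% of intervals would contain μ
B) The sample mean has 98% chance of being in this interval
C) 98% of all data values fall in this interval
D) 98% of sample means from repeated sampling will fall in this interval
A

A) Correct — this is the frequentist long-run coverage interpretation.
B) Wrong — x̄ is observed and sits in the interval by construction.
C) Wrong — a CI is about the parameter μ, not individual data values.
D) Wrong — coverage applies to intervals containing μ, not to future x̄ values.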